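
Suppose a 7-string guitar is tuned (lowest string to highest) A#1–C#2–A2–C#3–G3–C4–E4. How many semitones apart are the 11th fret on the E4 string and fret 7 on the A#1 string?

E4 at fret 11 → D#5 (MIDI 75); A#1 at fret 7 → F2 (MIDI 41).
75 − 41 = 34, so the two pitches are 34 semitones apart, with D#5 the higher.

34 semitones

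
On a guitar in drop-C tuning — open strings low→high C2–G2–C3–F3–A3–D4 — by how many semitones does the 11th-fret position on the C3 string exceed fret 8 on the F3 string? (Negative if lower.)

C3 at fret 11 → B3 (MIDI 59); F3 at fret 8 → C♯4 (MIDI 61).
59 − 61 = -2, so the two pitches are 2 semitones apart.

-2 semitones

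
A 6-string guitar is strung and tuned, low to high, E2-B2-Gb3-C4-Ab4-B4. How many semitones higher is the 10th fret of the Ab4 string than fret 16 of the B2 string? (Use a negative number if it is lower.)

Ab4 at fret 10 → Gb5 (MIDI 78); B2 at fret 16 → Eb4 (MIDI 63).
78 − 63 = 15, so the two pitches are 15 semitones apart.

15 semitones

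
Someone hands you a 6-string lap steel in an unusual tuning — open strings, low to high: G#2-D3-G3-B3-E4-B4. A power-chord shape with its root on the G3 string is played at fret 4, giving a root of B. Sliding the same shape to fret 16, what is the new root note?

Moving from fret 4 to fret 16 shifts the root by 12 semitones.
B up 12 semitones is B.

B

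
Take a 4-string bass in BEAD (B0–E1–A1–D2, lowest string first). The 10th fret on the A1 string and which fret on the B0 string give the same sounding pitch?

Fret 10 on A1 is MIDI 33 + 10 = 43 (G2). On the B0 string (open MIDI 23), that pitch is 43 − 23 = fret 20.

20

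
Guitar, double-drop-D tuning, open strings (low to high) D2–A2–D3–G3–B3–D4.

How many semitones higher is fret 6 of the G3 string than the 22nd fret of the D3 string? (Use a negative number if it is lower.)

G3 at fret 6 → C#4 (MIDI 61); D3 at fret 22 → C5 (MIDI 72).
61 − 72 = -11, so the two pitches are 11 semitones apart.

-11 semitones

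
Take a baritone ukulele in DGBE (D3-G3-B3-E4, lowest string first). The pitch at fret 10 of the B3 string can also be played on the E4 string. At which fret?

B3 at fret 10 is B3 + 10 semitones = A4.
The open E4 string is 5 semitones above the open B3, so the same pitch on the E4 string lies at fret 10 − 5 = 5.

5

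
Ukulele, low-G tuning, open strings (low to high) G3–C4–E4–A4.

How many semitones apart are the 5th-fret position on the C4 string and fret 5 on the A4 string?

C4 at fret 5 → F4 (MIDI 65); A4 at fret 5 → D5 (MIDI 74).
65 − 74 = -9, so the two pitches are 9 semitones apart, with D5 the higher.

9 semitones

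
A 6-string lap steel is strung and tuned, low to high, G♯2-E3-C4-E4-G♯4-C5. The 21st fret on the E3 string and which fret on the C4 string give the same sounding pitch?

E3 at fret 21 is E3 + 21 semitones = C♯5.
The open C4 string is 8 semitones above the open E3, so the same pitch on the C4 string lies at fret 21 − 8 = 13.

13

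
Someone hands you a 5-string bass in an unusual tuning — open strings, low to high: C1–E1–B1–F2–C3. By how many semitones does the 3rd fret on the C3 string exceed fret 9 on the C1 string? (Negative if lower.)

C3 at fret 3 → D#3 (MIDI 51); C1 at fret 9 → A1 (MIDI 33).
51 − 33 = 18, so the two pitches are 18 semitones apart.

18 semitones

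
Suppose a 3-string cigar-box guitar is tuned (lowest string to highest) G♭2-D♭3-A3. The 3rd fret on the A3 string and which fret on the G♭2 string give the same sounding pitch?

Fret 3 on A3 is MIDI 57 + 3 = 60 (C4). On the G♭2 string (open MIDI 42), that pitch is 60 − 42 = fret 18.

18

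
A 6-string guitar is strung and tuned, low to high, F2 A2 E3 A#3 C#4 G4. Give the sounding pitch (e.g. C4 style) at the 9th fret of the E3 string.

C#4

The open E3 string plus 9 semitones: E–F–F#–G–G#–A–A#–B–C–C#.
The walk passes from B into C once, so the octave number goes from 3 to 4.
(Equivalently spelled Db4.)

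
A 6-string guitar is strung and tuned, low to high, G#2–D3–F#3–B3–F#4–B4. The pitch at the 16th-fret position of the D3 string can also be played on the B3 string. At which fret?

D3 at fret 16 is D3 + 16 semitones = F#4.
The open B3 string is 9 semitones above the open D3, so the same pitch on the B3 string lies at fret 16 − 9 = 7.

7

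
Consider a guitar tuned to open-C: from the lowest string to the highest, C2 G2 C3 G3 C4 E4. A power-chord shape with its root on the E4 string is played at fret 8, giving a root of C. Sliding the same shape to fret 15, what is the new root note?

Moving from fret 8 to fret 15 shifts the root by 7 semitones.
C up 7 semitones is G.

G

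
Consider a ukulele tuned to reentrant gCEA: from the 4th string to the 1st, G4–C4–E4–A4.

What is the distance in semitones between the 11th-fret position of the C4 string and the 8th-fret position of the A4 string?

C4 at fret 11 → B4 (MIDI 71); A4 at fret 8 → F5 (MIDI 77).
71 − 77 = -6, so the two pitches are 6 semitones apart, with F5 the higher.

6 semitones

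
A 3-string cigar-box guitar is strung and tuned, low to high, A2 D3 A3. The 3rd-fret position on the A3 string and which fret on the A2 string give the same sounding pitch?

15

A3 at fret 3 is A3 + 3 semitones = C4.
The open A2 string is 12 semitones below the open A3, so the same pitch on the A2 string lies at fret 3 + 12 = 15.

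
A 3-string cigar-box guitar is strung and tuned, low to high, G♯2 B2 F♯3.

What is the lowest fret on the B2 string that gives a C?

From B2, count semitones up the chromatic scale until reaching C: B–C — 1 step.

1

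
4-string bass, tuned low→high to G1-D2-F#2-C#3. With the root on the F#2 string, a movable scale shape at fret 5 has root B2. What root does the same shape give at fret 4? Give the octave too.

Moving from fret 5 to fret 4 shifts the root by -1 semitone.
B2 down 1 semitone is A#2.

A#2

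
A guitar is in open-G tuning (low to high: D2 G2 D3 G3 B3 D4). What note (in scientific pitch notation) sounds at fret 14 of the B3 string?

The open B3 string plus 14 semitones: B–C–C#–D–…–B–C–C#.
The walk passes from B into C 2 times, so the octave number goes from 3 to 5.

C#5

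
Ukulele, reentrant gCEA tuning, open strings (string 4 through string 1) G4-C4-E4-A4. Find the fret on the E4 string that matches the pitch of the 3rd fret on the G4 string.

Fret 3 on G4 is MIDI 67 + 3 = 70 (A#4). On the E4 string (open MIDI 64), that pitch is 70 − 64 = fret 6.

6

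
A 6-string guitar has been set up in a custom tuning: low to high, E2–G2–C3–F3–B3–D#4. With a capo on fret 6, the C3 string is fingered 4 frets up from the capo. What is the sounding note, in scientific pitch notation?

The capo raises the open C3 by 6 semitones to F#3; fretting 4 more gives C3 + 6 + 4 = C3 + 10 semitones = A#3.
(Also written Bb.)

A#3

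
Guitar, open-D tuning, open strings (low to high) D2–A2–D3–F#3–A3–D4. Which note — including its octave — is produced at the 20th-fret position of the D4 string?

Each fret is one semitone, so D4 + 20 = A#5.
(Equivalently spelled Bb5.)

A#5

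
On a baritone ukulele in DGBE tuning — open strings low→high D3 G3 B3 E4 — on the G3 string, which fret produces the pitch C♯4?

C♯4 is 6 semitones above the open G3 (G–G#–A–A#–B–C–C#), so it sits at fret 6.

6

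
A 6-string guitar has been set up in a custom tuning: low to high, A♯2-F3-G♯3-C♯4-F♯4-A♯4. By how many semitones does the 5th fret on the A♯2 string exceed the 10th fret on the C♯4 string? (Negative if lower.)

-20 semitones

A♯2 at fret 5 → D♯3 (MIDI 51); C♯4 at fret 10 → B4 (MIDI 71).
51 − 71 = -20, so the two pitches are 20 semitones apart.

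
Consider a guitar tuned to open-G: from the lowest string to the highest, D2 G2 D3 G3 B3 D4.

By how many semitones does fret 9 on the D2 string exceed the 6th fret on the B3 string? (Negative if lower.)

-18 semitones

D2 at fret 9 → B2 (MIDI 47); B3 at fret 6 → F4 (MIDI 65).
47 − 65 = -18, so the two pitches are 18 semitones apart.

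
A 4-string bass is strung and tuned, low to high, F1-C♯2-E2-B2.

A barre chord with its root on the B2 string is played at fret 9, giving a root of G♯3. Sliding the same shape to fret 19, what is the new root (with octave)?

F♯4

Moving from fret 9 to fret 19 shifts the root by 10 semitones.
G♯3 up 10 semitones is F♯4.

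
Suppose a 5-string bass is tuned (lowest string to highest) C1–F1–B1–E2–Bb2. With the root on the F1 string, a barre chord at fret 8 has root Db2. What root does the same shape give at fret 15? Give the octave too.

Ab2

Moving from fret 8 to fret 15 shifts the root by 7 semitones.
Db2 up 7 semitones is Ab2.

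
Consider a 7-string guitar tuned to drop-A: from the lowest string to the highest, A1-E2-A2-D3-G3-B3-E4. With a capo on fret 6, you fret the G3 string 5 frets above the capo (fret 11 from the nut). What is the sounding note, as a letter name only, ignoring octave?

The capo raises the open G3 by 6 semitones to C#4; fretting 5 more gives G3 + 6 + 5 = G3 + 11 semitones, landing on F#.

F#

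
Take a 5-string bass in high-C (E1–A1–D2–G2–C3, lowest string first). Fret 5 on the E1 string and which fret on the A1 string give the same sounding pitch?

E1 at fret 5 is E1 + 5 semitones = A1.
The open A1 string is 5 semitones above the open E1, so the same pitch on the A1 string lies at fret 5 − 5 = 0.

0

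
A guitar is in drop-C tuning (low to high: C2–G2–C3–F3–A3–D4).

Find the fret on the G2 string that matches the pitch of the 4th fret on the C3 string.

9

C3 at fret 4 is C3 + 4 semitones = E3.
The open G2 string is 5 semitones below the open C3, so the same pitch on the G2 string lies at fret 4 + 5 = 9.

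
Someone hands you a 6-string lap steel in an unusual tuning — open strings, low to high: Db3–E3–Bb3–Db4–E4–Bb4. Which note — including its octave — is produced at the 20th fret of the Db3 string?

Db3 is MIDI 49. Adding 20 gives 69, which is A4.

A4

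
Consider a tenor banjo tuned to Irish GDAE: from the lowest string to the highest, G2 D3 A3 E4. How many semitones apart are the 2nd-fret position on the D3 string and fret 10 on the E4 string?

D3 at fret 2 → E3 (MIDI 52); E4 at fret 10 → D5 (MIDI 74).
52 − 74 = -22, so the two pitches are 22 semitones apart, with D5 the higher.

22 semitones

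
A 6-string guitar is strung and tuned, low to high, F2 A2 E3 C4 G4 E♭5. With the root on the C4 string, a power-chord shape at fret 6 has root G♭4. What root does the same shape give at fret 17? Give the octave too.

F5

Moving from fret 6 to fret 17 shifts the root by 11 semitones.
G♭4 up 11 semitones is F5.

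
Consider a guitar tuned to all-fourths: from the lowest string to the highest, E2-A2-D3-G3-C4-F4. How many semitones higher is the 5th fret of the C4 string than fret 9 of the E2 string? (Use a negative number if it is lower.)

C4 at fret 5 → F4 (MIDI 65); E2 at fret 9 → C♯3 (MIDI 49).
65 − 49 = 16, so the two pitches are 16 semitones apart.

16 semitones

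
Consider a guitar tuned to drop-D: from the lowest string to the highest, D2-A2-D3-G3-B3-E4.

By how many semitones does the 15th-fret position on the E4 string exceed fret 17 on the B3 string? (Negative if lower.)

3 semitones

E4 at fret 15 → G5 (MIDI 79); B3 at fret 17 → E5 (MIDI 76).
79 − 76 = 3, so the two pitches are 3 semitones apart.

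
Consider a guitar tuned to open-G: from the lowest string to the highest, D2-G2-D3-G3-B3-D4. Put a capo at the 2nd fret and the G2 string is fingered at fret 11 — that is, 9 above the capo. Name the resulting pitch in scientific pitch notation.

F#3

The capo raises the open G2 by 2 semitones to A2; fretting 9 more gives G2 + 2 + 9 = G2 + 11 semitones = F#3.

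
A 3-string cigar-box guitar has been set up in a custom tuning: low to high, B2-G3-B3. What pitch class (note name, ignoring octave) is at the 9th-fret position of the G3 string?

E

Each fret is one semitone, so G3 + 9 = E.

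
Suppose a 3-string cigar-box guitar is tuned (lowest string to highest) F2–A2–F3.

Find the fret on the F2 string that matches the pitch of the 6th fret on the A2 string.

10

A2 at fret 6 is A2 + 6 semitones = Eb3.
The open F2 string is 4 semitones below the open A2, so the same pitch on the F2 string lies at fret 6 + 4 = 10.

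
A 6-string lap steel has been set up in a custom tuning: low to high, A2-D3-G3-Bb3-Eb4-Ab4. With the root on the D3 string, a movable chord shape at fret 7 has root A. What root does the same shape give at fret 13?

Moving from fret 7 to fret 13 shifts the root by 6 semitones.
A up 6 semitones is Eb.

Eb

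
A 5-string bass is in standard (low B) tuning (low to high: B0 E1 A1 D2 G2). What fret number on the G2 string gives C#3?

C#3 is 6 semitones above the open G2 (G–G#–A–A#–B–C–C#), so it sits at fret 6.

6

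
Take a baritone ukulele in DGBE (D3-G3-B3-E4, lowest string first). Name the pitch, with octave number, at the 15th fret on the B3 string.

B3 is MIDI 59. Adding 15 gives 74, which is D5.

D5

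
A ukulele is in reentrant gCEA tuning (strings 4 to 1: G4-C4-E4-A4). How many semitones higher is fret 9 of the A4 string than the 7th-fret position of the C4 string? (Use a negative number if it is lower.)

11 semitones

A4 at fret 9 → F#5 (MIDI 78); C4 at fret 7 → G4 (MIDI 67).
78 − 67 = 11, so the two pitches are 11 semitones apart.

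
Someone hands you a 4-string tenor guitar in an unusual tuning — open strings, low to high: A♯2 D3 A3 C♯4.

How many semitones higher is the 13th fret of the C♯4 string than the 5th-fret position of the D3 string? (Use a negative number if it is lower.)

19 semitones

C♯4 at fret 13 → D5 (MIDI 74); D3 at fret 5 → G3 (MIDI 55).
74 − 55 = 19, so the two pitches are 19 semitones apart.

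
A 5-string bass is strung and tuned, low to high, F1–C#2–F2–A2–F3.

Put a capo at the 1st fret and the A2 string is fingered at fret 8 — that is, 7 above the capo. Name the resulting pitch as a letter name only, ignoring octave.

F

The capo raises the open A2 by 1 semitone to A#2; fretting 7 more gives A2 + 1 + 7 = A2 + 8 semitones, landing on F.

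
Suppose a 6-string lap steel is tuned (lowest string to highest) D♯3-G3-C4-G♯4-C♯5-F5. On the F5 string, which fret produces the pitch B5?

6

B5 is 6 semitones above the open F5 (F–F#–G–G#–A–A#–B), so it sits at fret 6.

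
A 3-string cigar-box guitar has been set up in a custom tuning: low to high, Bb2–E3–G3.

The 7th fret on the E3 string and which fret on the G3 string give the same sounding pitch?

E3 at fret 7 is E3 + 7 semitones = B3.
The open G3 string is 3 semitones above the open E3, so the same pitch on the G3 string lies at fret 7 − 3 = 4.

4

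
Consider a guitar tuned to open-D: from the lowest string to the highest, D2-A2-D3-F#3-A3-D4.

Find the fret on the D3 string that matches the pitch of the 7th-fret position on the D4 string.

D4 at fret 7 is D4 + 7 semitones = A4.
The open D3 string is 12 semitones below the open D4, so the same pitch on the D3 string lies at fret 7 + 12 = 19.

19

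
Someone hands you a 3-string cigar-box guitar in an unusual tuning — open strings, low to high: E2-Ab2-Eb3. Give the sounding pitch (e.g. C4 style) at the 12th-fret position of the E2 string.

E3

The open E2 string plus 12 semitones: E–F–Gb–G–…–D–Eb–E.
The walk passes from B into C once, so the octave number goes from 2 to 3.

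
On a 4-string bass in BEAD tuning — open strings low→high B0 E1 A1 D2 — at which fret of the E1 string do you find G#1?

4

G#1 is 4 semitones above the open E1 (E–F–F#–G–G#), so it sits at fret 4.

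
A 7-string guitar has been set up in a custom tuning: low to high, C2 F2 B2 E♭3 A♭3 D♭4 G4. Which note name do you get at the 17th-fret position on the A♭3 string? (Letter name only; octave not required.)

The open A♭3 string plus 17 semitones: Ab–A–Bb–B–…–B–C–Db.
(Equivalently spelled C♯.)

D♭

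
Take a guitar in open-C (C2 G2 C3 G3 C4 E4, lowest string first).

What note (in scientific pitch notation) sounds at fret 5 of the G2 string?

C3

G2 is MIDI 43. Adding 5 gives 48, which is C3.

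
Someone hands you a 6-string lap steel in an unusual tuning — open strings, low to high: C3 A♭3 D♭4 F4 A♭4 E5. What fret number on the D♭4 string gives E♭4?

2

E♭4 is 2 semitones above the open D♭4 (Db–D–Eb), so it sits at fret 2.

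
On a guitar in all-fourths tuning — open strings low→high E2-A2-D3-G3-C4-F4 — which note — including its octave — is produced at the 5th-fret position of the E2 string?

Each fret is one semitone, so E2 + 5 = A2.

A2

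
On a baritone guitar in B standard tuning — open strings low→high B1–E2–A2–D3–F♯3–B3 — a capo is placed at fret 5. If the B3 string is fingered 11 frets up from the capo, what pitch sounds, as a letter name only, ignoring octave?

D♯

The capo raises the open B3 by 5 semitones to E4; fretting 11 more gives B3 + 5 + 11 = B3 + 16 semitones, landing on D♯.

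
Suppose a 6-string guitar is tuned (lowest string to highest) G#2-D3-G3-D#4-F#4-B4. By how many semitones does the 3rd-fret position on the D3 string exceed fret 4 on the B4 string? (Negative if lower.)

-22 semitones

D3 at fret 3 → F3 (MIDI 53); B4 at fret 4 → D#5 (MIDI 75).
53 − 75 = -22, so the two pitches are 22 semitones apart.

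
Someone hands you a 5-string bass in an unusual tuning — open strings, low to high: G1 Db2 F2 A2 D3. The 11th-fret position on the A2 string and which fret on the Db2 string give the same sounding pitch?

Fret 11 on A2 is MIDI 45 + 11 = 56 (Ab3). On the Db2 string (open MIDI 37), that pitch is 56 − 37 = fret 19.

19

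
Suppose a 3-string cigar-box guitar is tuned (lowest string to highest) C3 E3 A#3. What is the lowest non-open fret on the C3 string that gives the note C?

From C3, count semitones up the chromatic scale until reaching C: C–C#–D–D#–…–A#–B–C — 12 steps.

12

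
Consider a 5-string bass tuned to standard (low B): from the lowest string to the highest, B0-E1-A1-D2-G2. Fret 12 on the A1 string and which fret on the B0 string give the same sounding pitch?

22

A1 at fret 12 is A1 + 12 semitones = A2.
The open B0 string is 10 semitones below the open A1, so the same pitch on the B0 string lies at fret 12 + 10 = 22.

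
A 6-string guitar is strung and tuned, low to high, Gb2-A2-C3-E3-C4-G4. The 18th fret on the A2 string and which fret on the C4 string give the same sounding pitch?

3

A2 at fret 18 is A2 + 18 semitones = Eb4.
The open C4 string is 15 semitones above the open A2, so the same pitch on the C4 string lies at fret 18 − 15 = 3.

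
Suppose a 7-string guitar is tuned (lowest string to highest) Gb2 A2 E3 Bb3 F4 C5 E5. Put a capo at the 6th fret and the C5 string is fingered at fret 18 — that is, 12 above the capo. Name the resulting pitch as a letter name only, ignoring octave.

Gb

The capo raises the open C5 by 6 semitones to Gb5; fretting 12 more gives C5 + 6 + 12 = C5 + 18 semitones, landing on Gb.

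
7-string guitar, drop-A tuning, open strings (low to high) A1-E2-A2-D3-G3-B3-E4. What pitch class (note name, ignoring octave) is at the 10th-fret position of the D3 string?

D3 is MIDI 50. Adding 10 gives 60; 60 mod 12 = 0, i.e. C.

C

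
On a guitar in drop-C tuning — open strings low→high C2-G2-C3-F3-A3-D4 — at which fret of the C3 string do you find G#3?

8

G#3 is 8 semitones above the open C3 (C–C#–D–D#–E–F–F#–G–G#), so it sits at fret 8.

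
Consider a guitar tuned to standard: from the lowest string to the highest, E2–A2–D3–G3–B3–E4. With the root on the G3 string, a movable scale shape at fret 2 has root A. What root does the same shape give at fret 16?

B

Moving from fret 2 to fret 16 shifts the root by 14 semitones.
A up 14 semitones is B.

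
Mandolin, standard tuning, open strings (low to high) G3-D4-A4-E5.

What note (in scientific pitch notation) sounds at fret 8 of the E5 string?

Each fret is one semitone, so E5 + 8 = C6.

C6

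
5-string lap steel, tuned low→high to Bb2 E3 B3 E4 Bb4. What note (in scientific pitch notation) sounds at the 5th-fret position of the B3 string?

E4

The open B3 string plus 5 semitones: B–C–Db–D–Eb–E.
The walk passes from B into C once, so the octave number goes from 3 to 4.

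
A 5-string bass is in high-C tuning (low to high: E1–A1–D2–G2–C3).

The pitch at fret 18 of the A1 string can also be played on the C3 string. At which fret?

3

A1 at fret 18 is A1 + 18 semitones = D#3.
The open C3 string is 15 semitones above the open A1, so the same pitch on the C3 string lies at fret 18 − 15 = 3.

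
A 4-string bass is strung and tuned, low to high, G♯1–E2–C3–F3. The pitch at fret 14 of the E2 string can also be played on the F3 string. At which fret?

1

Fret 14 on E2 is MIDI 40 + 14 = 54 (F♯3). On the F3 string (open MIDI 53), that pitch is 54 − 53 = fret 1.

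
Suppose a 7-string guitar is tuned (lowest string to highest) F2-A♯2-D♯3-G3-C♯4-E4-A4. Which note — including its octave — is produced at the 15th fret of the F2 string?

Each fret is one semitone, so F2 + 15 = G♯3.

G♯3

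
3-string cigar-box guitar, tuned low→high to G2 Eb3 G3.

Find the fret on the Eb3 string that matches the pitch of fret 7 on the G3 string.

Fret 7 on G3 is MIDI 55 + 7 = 62 (D4). On the Eb3 string (open MIDI 51), that pitch is 62 − 51 = fret 11.

11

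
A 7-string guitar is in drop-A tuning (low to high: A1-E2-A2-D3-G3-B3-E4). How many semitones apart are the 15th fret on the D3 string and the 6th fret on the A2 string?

D3 at fret 15 → F4 (MIDI 65); A2 at fret 6 → D♯3 (MIDI 51).
65 − 51 = 14, so the two pitches are 14 semitones apart, with F4 the higher.

14 semitones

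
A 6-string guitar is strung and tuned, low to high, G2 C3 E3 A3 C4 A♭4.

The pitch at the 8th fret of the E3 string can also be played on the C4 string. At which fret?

E3 at fret 8 is E3 + 8 semitones = C4.
The open C4 string is 8 semitones above the open E3, so the same pitch on the C4 string lies at fret 8 − 8 = 0.

0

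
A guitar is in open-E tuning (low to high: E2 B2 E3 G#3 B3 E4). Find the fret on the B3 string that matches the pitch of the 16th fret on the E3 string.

9

Fret 16 on E3 is MIDI 52 + 16 = 68 (G#4). On the B3 string (open MIDI 59), that pitch is 68 − 59 = fret 9.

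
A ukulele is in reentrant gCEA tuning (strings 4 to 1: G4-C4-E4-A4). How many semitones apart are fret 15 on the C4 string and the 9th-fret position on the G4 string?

C4 at fret 15 → D#5 (MIDI 75); G4 at fret 9 → E5 (MIDI 76).
75 − 76 = -1, so the two pitches are 1 semitone apart, with E5 the higher.

1 semitone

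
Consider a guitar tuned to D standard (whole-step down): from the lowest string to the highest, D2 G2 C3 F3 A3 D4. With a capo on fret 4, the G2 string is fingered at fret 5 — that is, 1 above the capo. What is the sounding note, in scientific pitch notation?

C3

The capo raises the open G2 by 4 semitones to B2; fretting 1 more gives G2 + 4 + 1 = G2 + 5 semitones = C3.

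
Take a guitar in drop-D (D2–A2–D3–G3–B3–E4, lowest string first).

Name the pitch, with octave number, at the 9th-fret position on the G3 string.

E4

G3 is MIDI 55. Adding 9 gives 64, which is E4.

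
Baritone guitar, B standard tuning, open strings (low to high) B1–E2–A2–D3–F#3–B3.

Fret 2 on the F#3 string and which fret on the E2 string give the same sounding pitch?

16

F#3 at fret 2 is F#3 + 2 semitones = G#3.
The open E2 string is 14 semitones below the open F#3, so the same pitch on the E2 string lies at fret 2 + 14 = 16.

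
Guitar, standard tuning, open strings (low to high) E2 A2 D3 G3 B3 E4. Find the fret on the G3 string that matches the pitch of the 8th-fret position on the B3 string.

B3 at fret 8 is B3 + 8 semitones = G4.
The open G3 string is 4 semitones below the open B3, so the same pitch on the G3 string lies at fret 8 + 4 = 12.

12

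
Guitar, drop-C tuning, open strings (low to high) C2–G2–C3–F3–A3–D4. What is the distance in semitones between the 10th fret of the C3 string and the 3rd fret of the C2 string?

19 semitones

C3 at fret 10 → A#3 (MIDI 58); C2 at fret 3 → D#2 (MIDI 39).
58 − 39 = 19, so the two pitches are 19 semitones apart, with A#3 the higher.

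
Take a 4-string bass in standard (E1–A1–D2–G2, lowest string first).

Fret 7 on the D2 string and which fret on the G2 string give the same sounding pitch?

D2 at fret 7 is D2 + 7 semitones = A2.
The open G2 string is 5 semitones above the open D2, so the same pitch on the G2 string lies at fret 7 − 5 = 2.

2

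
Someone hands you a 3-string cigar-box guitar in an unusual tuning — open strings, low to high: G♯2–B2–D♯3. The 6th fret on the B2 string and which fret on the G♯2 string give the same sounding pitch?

9

Fret 6 on B2 is MIDI 47 + 6 = 53 (F3). On the G♯2 string (open MIDI 44), that pitch is 53 − 44 = fret 9.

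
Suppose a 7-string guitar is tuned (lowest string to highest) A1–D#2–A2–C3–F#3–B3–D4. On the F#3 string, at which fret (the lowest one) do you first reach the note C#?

7

From F#3, count semitones up the chromatic scale until reaching C#: F#–G–G#–A–A#–B–C–C# — 7 steps.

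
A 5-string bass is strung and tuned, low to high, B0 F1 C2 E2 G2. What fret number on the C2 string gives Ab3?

Ab3 is 20 semitones above the open C2 (C–Db–D–Eb–…–Gb–G–Ab), so it sits at fret 20.

20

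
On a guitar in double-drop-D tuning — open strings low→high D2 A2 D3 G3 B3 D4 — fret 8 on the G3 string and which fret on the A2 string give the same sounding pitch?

G3 at fret 8 is G3 + 8 semitones = D#4.
The open A2 string is 10 semitones below the open G3, so the same pitch on the A2 string lies at fret 8 + 10 = 18.

18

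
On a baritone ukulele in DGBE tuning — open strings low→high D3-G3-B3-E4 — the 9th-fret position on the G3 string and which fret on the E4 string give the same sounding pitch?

G3 at fret 9 is G3 + 9 semitones = E4.
The open E4 string is 9 semitones above the open G3, so the same pitch on the E4 string lies at fret 9 − 9 = 0.

0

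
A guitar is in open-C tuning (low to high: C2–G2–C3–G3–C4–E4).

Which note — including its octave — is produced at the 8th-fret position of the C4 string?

C4 is MIDI 60. Adding 8 gives 68, which is G#4.

G#4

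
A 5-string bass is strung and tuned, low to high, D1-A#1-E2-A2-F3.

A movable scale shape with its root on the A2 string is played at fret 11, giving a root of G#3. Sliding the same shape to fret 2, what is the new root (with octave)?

Moving from fret 11 to fret 2 shifts the root by -9 semitones.
G#3 down 9 semitones is B2.

B2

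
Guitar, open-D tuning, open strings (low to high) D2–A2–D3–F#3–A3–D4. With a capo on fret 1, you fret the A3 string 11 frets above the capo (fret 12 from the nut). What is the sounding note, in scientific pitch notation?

The capo raises the open A3 by 1 semitone to A#3; fretting 11 more gives A3 + 1 + 11 = A3 + 12 semitones = A4.

A4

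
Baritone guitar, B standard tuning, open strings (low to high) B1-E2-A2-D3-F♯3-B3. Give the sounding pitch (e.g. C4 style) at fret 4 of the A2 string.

A2 is MIDI 45. Adding 4 gives 49, which is C♯3.
(Equivalently spelled D♭3.)

C♯3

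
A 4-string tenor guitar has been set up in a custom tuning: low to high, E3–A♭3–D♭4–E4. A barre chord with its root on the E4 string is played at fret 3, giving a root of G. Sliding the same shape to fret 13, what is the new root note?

Moving from fret 3 to fret 13 shifts the root by 10 semitones.
G up 10 semitones is F.

F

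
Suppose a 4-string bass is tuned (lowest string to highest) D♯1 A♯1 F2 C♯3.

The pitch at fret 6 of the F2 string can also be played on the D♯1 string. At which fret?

20

Fret 6 on F2 is MIDI 41 + 6 = 47 (B2). On the D♯1 string (open MIDI 27), that pitch is 47 − 27 = fret 20.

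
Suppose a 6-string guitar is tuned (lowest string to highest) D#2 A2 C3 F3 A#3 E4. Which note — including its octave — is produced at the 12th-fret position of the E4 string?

E5

E4 is MIDI 64. Adding 12 gives 76, which is E5.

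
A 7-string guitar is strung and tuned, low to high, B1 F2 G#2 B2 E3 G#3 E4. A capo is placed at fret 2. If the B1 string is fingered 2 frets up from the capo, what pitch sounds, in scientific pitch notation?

The capo raises the open B1 by 2 semitones to C#2; fretting 2 more gives B1 + 2 + 2 = B1 + 4 semitones = D#2.

D#2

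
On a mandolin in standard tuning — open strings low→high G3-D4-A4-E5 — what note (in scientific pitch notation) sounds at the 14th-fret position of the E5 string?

F♯6

Each fret is one semitone, so E5 + 14 = F♯6.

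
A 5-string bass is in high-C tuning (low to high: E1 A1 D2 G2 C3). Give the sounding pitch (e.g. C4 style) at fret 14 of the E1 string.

F#2

E1 is MIDI 28. Adding 14 gives 42, which is F#2.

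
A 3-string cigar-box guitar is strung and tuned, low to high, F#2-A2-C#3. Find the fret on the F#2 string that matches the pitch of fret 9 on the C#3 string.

16

Fret 9 on C#3 is MIDI 49 + 9 = 58 (A#3). On the F#2 string (open MIDI 42), that pitch is 58 − 42 = fret 16.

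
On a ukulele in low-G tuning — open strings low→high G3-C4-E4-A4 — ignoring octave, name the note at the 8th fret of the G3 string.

D#

Each fret is one semitone, so G3 + 8 = D#.
(Equivalently spelled Eb.)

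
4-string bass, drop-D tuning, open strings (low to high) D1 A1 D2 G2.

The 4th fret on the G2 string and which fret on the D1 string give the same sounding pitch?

21

G2 at fret 4 is G2 + 4 semitones = B2.
The open D1 string is 17 semitones below the open G2, so the same pitch on the D1 string lies at fret 4 + 17 = 21.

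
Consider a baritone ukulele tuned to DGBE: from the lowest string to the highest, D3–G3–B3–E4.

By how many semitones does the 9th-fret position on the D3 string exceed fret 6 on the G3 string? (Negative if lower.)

D3 at fret 9 → B3 (MIDI 59); G3 at fret 6 → C#4 (MIDI 61).
59 − 61 = -2, so the two pitches are 2 semitones apart.

-2 semitones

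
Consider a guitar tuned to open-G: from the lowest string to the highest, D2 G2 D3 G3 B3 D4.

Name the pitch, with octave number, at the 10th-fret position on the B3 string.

A4

B3 is MIDI 59. Adding 10 gives 69, which is A4.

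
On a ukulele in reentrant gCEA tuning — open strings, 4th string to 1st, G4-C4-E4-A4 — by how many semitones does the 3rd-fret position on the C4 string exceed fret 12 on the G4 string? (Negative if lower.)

-16 semitones

C4 at fret 3 → D♯4 (MIDI 63); G4 at fret 12 → G5 (MIDI 79).
63 − 79 = -16, so the two pitches are 16 semitones apart.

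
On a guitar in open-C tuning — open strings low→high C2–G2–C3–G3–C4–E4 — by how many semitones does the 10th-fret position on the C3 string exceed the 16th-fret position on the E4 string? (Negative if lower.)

-22 semitones

C3 at fret 10 → A#3 (MIDI 58); E4 at fret 16 → G#5 (MIDI 80).
58 − 80 = -22, so the two pitches are 22 semitones apart.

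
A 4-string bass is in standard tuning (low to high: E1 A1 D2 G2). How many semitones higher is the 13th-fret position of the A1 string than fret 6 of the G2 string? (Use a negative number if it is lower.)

A1 at fret 13 → A#2 (MIDI 46); G2 at fret 6 → C#3 (MIDI 49).
46 − 49 = -3, so the two pitches are 3 semitones apart.

-3 semitones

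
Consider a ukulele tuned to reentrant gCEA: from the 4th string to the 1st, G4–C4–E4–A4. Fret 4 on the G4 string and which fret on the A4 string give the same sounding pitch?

2

G4 at fret 4 is G4 + 4 semitones = B4.
The open A4 string is 2 semitones above the open G4, so the same pitch on the A4 string lies at fret 4 − 2 = 2.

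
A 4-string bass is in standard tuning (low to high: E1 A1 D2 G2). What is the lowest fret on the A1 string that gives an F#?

From A1, count semitones up the chromatic scale until reaching F#: A–A#–B–C–C#–D–D#–E–F–F# — 9 steps.

9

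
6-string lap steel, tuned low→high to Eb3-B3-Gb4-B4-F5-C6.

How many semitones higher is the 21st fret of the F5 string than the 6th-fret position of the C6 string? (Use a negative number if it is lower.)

8 semitones

F5 at fret 21 → D7 (MIDI 98); C6 at fret 6 → Gb6 (MIDI 90).
98 − 90 = 8, so the two pitches are 8 semitones apart.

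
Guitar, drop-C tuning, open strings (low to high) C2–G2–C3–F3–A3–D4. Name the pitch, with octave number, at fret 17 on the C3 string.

F4

Each fret is one semitone, so C3 + 17 = F4.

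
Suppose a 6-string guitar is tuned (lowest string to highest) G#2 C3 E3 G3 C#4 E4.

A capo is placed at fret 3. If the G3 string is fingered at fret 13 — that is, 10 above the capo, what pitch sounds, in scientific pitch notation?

The capo raises the open G3 by 3 semitones to A#3; fretting 10 more gives G3 + 3 + 10 = G3 + 13 semitones = G#4.

G#4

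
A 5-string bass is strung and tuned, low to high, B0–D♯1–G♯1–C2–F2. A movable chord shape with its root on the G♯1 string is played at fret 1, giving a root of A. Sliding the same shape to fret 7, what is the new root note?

D♯

Moving from fret 1 to fret 7 shifts the root by 6 semitones.
A up 6 semitones is D♯.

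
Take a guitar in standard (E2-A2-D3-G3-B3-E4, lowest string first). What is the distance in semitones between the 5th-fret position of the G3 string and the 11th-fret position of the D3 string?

1 semitone

G3 at fret 5 → C4 (MIDI 60); D3 at fret 11 → C#4 (MIDI 61).
60 − 61 = -1, so the two pitches are 1 semitone apart, with C#4 the higher.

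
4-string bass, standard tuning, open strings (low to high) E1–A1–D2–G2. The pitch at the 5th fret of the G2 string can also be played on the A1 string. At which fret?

15

G2 at fret 5 is G2 + 5 semitones = C3.
The open A1 string is 10 semitones below the open G2, so the same pitch on the A1 string lies at fret 5 + 10 = 15.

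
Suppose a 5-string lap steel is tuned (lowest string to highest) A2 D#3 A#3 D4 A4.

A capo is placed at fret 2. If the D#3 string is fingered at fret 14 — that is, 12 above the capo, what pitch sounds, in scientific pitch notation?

F4

The capo raises the open D#3 by 2 semitones to F3; fretting 12 more gives D#3 + 2 + 12 = D#3 + 14 semitones = F4.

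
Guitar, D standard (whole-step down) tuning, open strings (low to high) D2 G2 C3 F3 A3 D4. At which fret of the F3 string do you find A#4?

A#4 is 17 semitones above the open F3 (F–F#–G–G#–…–G#–A–A#), so it sits at fret 17.

17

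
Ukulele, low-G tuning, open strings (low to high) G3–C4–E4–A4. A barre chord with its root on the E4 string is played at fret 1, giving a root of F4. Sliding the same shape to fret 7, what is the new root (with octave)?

Moving from fret 1 to fret 7 shifts the root by 6 semitones.
F4 up 6 semitones is B4.

B4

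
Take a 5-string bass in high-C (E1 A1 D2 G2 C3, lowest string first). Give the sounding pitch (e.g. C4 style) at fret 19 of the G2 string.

G2 is MIDI 43. Adding 19 gives 62, which is D4.

D4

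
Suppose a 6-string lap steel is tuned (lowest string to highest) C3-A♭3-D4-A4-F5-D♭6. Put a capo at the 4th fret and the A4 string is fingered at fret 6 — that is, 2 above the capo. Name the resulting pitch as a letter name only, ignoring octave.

E♭

The capo raises the open A4 by 4 semitones to D♭5; fretting 2 more gives A4 + 4 + 2 = A4 + 6 semitones, landing on E♭.
(Also written D♯.)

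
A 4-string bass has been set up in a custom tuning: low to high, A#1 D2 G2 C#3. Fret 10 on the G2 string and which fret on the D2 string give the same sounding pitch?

15

G2 at fret 10 is G2 + 10 semitones = F3.
The open D2 string is 5 semitones below the open G2, so the same pitch on the D2 string lies at fret 10 + 5 = 15.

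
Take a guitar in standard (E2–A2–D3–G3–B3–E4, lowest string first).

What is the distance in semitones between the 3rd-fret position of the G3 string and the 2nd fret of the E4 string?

G3 at fret 3 → A#3 (MIDI 58); E4 at fret 2 → F#4 (MIDI 66).
58 − 66 = -8, so the two pitches are 8 semitones apart, with F#4 the higher.

8 semitones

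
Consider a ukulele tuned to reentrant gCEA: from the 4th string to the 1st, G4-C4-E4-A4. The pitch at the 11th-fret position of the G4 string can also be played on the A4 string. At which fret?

G4 at fret 11 is G4 + 11 semitones = F♯5.
The open A4 string is 2 semitones above the open G4, so the same pitch on the A4 string lies at fret 11 − 2 = 9.

9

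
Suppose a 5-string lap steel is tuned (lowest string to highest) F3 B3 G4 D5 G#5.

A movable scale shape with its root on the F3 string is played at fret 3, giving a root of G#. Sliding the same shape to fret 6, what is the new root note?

B

Moving from fret 3 to fret 6 shifts the root by 3 semitones.
G# up 3 semitones is B.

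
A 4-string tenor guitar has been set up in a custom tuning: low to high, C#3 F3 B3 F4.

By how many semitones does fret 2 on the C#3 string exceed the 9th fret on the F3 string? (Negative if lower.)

C#3 at fret 2 → D#3 (MIDI 51); F3 at fret 9 → D4 (MIDI 62).
51 − 62 = -11, so the two pitches are 11 semitones apart.

-11 semitones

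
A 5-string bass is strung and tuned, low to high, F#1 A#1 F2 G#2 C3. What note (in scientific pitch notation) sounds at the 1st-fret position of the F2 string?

F2 is MIDI 41. Adding 1 gives 42, which is F#2.
(Equivalently spelled Gb2.)

F#2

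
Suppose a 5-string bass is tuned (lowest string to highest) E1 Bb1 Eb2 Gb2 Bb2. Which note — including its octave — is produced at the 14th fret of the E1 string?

Gb2

The open E1 string plus 14 semitones: E–F–Gb–G–…–E–F–Gb.
The walk passes from B into C once, so the octave number goes from 1 to 2.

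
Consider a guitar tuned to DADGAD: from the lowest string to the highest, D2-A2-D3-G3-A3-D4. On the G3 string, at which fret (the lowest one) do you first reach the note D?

From G3, count semitones up the chromatic scale until reaching D: G–G#–A–A#–B–C–C#–D — 7 steps.

7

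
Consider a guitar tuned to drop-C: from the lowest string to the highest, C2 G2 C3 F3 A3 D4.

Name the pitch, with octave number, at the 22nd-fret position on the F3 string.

D#5

Each fret is one semitone, so F3 + 22 = D#5.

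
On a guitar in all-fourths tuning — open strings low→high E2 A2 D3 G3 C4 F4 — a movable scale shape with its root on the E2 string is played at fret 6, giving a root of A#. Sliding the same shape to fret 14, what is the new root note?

F#

Moving from fret 6 to fret 14 shifts the root by 8 semitones.
A# up 8 semitones is F#.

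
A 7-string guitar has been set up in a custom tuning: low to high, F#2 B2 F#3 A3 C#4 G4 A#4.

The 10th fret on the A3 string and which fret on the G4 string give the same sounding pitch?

0

Fret 10 on A3 is MIDI 57 + 10 = 67 (G4). On the G4 string (open MIDI 67), that pitch is 67 − 67 = fret 0.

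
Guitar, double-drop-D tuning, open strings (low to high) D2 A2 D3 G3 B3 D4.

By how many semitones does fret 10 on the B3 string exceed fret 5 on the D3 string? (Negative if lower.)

B3 at fret 10 → A4 (MIDI 69); D3 at fret 5 → G3 (MIDI 55).
69 − 55 = 14, so the two pitches are 14 semitones apart.

14 semitones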